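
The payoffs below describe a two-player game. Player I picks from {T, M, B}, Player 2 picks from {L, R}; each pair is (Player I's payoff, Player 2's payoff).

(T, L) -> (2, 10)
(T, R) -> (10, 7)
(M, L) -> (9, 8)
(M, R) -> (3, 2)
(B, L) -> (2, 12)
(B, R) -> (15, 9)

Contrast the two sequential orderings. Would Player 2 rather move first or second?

If Player I leads: Player 2's best replies are T→L, M→L, B→L; Player I's induced payoffs 2, 9, 2; outcome (M, L), payoffs (9, 8).
If Player 2 leads: Player I's best replies are L→M, R→B; Player 2's induced payoffs 8, 9; outcome (B, R), payoffs (15, 9).
Player 2 gets 9 moving first and 8 moving second, so Player 2 prefers to move first.

first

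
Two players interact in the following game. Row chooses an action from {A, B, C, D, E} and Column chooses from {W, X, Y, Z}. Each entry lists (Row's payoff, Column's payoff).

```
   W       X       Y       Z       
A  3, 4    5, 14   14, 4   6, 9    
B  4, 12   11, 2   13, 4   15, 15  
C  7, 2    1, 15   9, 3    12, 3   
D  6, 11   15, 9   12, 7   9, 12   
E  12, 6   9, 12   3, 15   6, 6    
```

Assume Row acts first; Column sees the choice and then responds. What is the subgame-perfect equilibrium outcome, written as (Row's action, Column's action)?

Work backward from Column's decision.
- A: BR = X, leader payoff 5.
- B: BR = Z, leader payoff 15.
- C: BR = X, leader payoff 1.
- D: BR = Z, leader payoff 9.
- E: BR = Y, leader payoff 3.
Maximizing over 5, 15, 1, 9, 3, Row chooses B. Subgame-perfect outcome: (B, Z) with payoffs (15, 15).

(B, Z)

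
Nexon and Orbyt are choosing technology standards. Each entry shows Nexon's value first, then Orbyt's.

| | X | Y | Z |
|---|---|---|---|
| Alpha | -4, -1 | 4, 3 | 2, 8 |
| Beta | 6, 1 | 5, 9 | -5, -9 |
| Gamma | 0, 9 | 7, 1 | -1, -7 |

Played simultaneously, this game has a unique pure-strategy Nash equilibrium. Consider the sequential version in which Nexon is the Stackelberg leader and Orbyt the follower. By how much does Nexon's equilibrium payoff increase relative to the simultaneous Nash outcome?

Solve by backward induction (Nexon leads).
- Alpha: Orbyt compares -1, 3, 8 and picks Z; Nexon would get 2.
- Beta: Orbyt compares 1, 9, -9 and picks Y; Nexon would get 5.
- Gamma: Orbyt compares 9, 1, -7 and picks X; Nexon would get 0.
Maximizing over 2, 5, 0, Nexon chooses Beta. Subgame-perfect outcome: (Beta, Y) with payoffs (5, 9).
Now find the simultaneous Nash equilibrium.
Nexon's best replies: X→Beta; Y→Gamma; Z→Alpha.
Orbyt's best replies: Alpha→Z; Beta→Y; Gamma→X.
The unique mutual best reply is (Alpha, Z), giving (2, 8).
Nexon's commitment gain: 5 − 2 = 3.

3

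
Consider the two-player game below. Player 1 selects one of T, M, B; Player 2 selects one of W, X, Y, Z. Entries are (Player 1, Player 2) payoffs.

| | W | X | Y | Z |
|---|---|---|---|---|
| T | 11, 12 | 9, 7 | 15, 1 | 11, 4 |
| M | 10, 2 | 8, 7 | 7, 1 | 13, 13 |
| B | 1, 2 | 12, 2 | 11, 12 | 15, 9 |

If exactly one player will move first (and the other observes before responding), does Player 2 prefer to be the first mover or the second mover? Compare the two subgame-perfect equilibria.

If Player 1 leads: Player 2's best replies are T→W, M→Z, B→Y; Player 1's induced payoffs 11, 13, 11; outcome (M, Z), payoffs (13, 13).
If Player 2 leads: Player 1's best replies are W→T, X→B, Y→T, Z→B; Player 2's induced payoffs 12, 2, 1, 9; outcome (T, W), payoffs (11, 12).
Player 2 gets 12 moving first and 13 moving second, so Player 2 prefers to move second.

second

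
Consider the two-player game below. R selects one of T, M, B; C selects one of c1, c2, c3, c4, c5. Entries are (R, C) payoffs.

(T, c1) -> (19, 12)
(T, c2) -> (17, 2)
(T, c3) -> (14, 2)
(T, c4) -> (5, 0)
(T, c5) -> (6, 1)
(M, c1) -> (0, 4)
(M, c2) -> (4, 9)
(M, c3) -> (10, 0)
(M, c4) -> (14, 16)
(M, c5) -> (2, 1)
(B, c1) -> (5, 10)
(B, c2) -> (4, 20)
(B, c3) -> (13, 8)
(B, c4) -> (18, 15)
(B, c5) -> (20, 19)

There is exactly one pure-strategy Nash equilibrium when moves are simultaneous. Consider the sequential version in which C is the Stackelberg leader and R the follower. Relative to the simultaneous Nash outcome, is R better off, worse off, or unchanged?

better off

Backward induction with C moving first.
- c1: R compares 19, 0, 5 and picks T; C would get 12.
- c2: R compares 17, 4, 4 and picks T; C would get 2.
- c3: R compares 14, 10, 13 and picks T; C would get 2.
- c4: R compares 5, 14, 18 and picks B; C would get 15.
- c5: R compares 6, 2, 20 and picks B; C would get 19.
Among 12, 2, 2, 15, 19, the best is 19 at c5. Subgame-perfect outcome: (B, c5) with payoffs (20, 19).
Under simultaneous play:
R's best replies: c1→T; c2→T; c3→T; c4→B; c5→B.
C's best replies: T→c1; M→c4; B→c2.
The unique mutual best reply is (T, c1), giving (19, 12).
R earns 20 sequentially versus 19 at the Nash outcome: better off.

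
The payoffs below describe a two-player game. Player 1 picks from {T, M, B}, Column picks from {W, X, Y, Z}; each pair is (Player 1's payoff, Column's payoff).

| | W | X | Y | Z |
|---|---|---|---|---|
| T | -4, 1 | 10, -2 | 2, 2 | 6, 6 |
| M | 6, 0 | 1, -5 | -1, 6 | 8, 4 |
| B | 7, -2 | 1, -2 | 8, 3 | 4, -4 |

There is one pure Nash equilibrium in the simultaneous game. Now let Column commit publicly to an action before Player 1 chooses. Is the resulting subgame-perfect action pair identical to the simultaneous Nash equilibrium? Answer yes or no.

Backward induction with Column moving first.
- W: BR = B, leader payoff -2.
- X: BR = T, leader payoff -2.
- Y: BR = B, leader payoff 3.
- Z: BR = M, leader payoff 4.
Maximizing over -2, -2, 3, 4, Column chooses Z. Subgame-perfect outcome: (M, Z) with payoffs (8, 4).
Under simultaneous play:
Player 1's best replies: W→B; X→T; Y→B; Z→M.
Column's best replies: T→Z; M→Y; B→Y.
The unique mutual best reply is (B, Y), giving (8, 3).
Sequential outcome (M, Z) differs from the Nash profile (B, Y).

no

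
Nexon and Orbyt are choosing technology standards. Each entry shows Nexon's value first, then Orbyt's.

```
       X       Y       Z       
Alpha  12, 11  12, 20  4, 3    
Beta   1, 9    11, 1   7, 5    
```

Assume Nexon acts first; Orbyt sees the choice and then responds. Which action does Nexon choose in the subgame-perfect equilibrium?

Alpha

Backward induction with Nexon moving first.
- Alpha → Orbyt plays Y (best of 11, 20, 3); Nexon gets 12.
- Beta → Orbyt plays X (best of 9, 1, 5); Nexon gets 1.
Maximizing over 12, 1, Nexon chooses Alpha. Subgame-perfect outcome: (Alpha, Y) with payoffs (12, 20).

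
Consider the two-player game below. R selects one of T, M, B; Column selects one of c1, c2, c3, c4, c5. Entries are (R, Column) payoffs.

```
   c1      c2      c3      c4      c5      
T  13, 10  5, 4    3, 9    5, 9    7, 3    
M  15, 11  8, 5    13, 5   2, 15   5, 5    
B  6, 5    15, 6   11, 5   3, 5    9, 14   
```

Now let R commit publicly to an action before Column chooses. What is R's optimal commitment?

T

Work backward from Column's decision.
- T → Column plays c1 (best of 10, 4, 9, 9, 3); R gets 13.
- M → Column plays c4 (best of 11, 5, 5, 15, 5); R gets 2.
- B → Column plays c5 (best of 5, 6, 5, 5, 14); R gets 9.
R's induced payoffs are 13, 2, 9, so R commits to T. Subgame-perfect outcome: (T, c1) with payoffs (13, 10).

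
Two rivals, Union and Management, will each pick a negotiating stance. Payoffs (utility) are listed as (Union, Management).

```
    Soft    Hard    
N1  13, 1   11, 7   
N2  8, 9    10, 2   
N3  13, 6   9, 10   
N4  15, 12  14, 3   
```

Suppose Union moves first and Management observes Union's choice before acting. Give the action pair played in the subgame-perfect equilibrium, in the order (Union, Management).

(N4, Soft)

Solve by backward induction (Union leads).
- N1 → Management plays Hard (best of 1, 7); Union gets 11.
- N2 → Management plays Soft (best of 9, 2); Union gets 8.
- N3 → Management plays Hard (best of 6, 10); Union gets 9.
- N4 → Management plays Soft (best of 12, 3); Union gets 15.
Among 11, 8, 9, 15, the best is 15 at N4. Subgame-perfect outcome: (N4, Soft) with payoffs (15, 12).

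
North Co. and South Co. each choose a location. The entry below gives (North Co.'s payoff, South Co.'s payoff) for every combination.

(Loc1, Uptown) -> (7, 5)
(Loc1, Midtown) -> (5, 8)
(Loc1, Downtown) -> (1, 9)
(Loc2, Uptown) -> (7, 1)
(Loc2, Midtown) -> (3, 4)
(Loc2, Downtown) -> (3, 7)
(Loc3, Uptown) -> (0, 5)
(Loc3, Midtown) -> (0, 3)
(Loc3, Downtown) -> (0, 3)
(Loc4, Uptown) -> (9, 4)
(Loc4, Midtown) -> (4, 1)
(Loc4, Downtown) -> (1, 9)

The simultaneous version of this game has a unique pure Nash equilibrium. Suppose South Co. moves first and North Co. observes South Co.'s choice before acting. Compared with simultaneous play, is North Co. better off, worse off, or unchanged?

Work backward from North Co.'s decision.
- Uptown: BR = Loc4, leader payoff 4.
- Midtown: BR = Loc1, leader payoff 8.
- Downtown: BR = Loc2, leader payoff 7.
Among 4, 8, 7, the best is 8 at Midtown. Subgame-perfect outcome: (Loc1, Midtown) with payoffs (5, 8).
Under simultaneous play:
North Co.'s best replies: Uptown→Loc4; Midtown→Loc1; Downtown→Loc2.
South Co.'s best replies: Loc1→Downtown; Loc2→Downtown; Loc3→Uptown; Loc4→Downtown.
Only (Loc2, Downtown) has each player best-responding; Nash payoffs (3, 7).
North Co. earns 5 sequentially versus 3 at the Nash outcome: better off.

better off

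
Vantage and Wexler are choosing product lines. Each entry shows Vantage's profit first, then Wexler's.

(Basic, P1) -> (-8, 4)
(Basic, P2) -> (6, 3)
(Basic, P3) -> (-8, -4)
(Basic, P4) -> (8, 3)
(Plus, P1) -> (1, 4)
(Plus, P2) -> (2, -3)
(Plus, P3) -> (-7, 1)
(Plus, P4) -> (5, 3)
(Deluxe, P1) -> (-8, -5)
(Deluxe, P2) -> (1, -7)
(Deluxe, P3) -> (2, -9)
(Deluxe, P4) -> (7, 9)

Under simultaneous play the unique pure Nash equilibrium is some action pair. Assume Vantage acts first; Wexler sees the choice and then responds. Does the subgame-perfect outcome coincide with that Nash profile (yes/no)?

Solve by backward induction (Vantage leads).
- Basic: Wexler compares 4, 3, -4, 3 and picks P1; Vantage would get -8.
- Plus: Wexler compares 4, -3, 1, 3 and picks P1; Vantage would get 1.
- Deluxe: Wexler compares -5, -7, -9, 9 and picks P4; Vantage would get 7.
Vantage's induced payoffs are -8, 1, 7, so Vantage commits to Deluxe. Subgame-perfect outcome: (Deluxe, P4) with payoffs (7, 9).
For the simultaneous game, intersect best replies.
Vantage's best replies: P1→Plus; P2→Basic; P3→Deluxe; P4→Basic.
Wexler's best replies: Basic→P1; Plus→P1; Deluxe→P4.
The unique mutual best reply is (Plus, P1), giving (1, 4).
Sequential outcome (Deluxe, P4) differs from the Nash profile (Plus, P1).

no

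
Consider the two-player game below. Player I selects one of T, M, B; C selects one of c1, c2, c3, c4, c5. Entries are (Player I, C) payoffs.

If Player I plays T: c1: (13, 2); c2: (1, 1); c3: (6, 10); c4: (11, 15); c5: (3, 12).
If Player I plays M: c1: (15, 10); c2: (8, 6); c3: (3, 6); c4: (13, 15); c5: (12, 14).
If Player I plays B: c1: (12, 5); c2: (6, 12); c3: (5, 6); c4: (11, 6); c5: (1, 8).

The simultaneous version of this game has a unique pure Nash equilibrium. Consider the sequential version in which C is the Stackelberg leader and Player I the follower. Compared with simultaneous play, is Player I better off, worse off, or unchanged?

unchanged

Work backward from Player I's decision.
- c1: Player I compares 13, 15, 12 and picks M; C would get 10.
- c2: Player I compares 1, 8, 6 and picks M; C would get 6.
- c3: Player I compares 6, 3, 5 and picks T; C would get 10.
- c4: Player I compares 11, 13, 11 and picks M; C would get 15.
- c5: Player I compares 3, 12, 1 and picks M; C would get 14.
Among 10, 6, 10, 15, 14, the best is 15 at c4. Subgame-perfect outcome: (M, c4) with payoffs (13, 15).
For the simultaneous game, intersect best replies.
Player I's best replies: c1→M; c2→M; c3→T; c4→M; c5→M.
C's best replies: T→c4; M→c4; B→c2.
Only (M, c4) has each player best-responding; Nash payoffs (13, 15).
Player I earns 13 sequentially versus 13 at the Nash outcome: unchanged.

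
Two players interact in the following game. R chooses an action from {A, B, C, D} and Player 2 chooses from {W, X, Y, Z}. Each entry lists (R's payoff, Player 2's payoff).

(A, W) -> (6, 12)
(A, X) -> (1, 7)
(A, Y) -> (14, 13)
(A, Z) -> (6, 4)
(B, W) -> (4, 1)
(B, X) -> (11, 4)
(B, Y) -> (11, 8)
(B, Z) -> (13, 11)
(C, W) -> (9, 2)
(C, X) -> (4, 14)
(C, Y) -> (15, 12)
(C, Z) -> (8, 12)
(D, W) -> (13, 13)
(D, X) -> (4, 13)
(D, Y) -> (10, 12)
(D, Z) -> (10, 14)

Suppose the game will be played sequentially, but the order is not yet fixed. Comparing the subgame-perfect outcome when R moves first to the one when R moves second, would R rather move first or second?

first

If R leads: Player 2's best replies are A→Y, B→Z, C→X, D→Z; R's induced payoffs 14, 13, 4, 10; outcome (A, Y), payoffs (14, 13).
If Player 2 leads: R's best replies are W→D, X→B, Y→C, Z→B; Player 2's induced payoffs 13, 4, 12, 11; outcome (D, W), payoffs (13, 13).
R gets 14 moving first and 13 moving second, so R prefers to move first.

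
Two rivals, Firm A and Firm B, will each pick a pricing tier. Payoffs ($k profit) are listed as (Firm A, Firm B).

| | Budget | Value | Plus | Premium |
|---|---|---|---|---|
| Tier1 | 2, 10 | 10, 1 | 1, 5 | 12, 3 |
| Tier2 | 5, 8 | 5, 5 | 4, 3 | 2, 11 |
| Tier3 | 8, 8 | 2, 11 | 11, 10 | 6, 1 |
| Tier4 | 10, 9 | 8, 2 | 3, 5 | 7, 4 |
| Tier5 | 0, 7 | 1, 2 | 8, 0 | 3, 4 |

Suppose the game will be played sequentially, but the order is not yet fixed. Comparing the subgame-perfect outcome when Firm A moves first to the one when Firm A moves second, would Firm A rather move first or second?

second

If Firm A leads: Firm B's best replies are Tier1→Budget, Tier2→Premium, Tier3→Value, Tier4→Budget, Tier5→Budget; Firm A's induced payoffs 2, 2, 2, 10, 0; outcome (Tier4, Budget), payoffs (10, 9).
If Firm B leads: Firm A's best replies are Budget→Tier4, Value→Tier1, Plus→Tier3, Premium→Tier1; Firm B's induced payoffs 9, 1, 10, 3; outcome (Tier3, Plus), payoffs (11, 10).
Firm A gets 10 moving first and 11 moving second, so Firm A prefers to move second.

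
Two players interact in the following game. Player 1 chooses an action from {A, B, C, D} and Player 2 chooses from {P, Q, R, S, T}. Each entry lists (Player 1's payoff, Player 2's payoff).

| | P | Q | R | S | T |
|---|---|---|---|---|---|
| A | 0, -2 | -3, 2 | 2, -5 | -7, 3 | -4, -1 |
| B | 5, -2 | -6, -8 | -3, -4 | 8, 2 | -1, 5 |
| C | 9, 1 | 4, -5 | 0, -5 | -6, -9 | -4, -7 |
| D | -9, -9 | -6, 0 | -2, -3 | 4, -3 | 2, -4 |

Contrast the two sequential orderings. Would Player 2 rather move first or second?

first

If Player 1 leads: Player 2's best replies are A→S, B→T, C→P, D→Q; Player 1's induced payoffs -7, -1, 9, -6; outcome (C, P), payoffs (9, 1).
If Player 2 leads: Player 1's best replies are P→C, Q→C, R→A, S→B, T→D; Player 2's induced payoffs 1, -5, -5, 2, -4; outcome (B, S), payoffs (8, 2).
Player 2 gets 2 moving first and 1 moving second, so Player 2 prefers to move first.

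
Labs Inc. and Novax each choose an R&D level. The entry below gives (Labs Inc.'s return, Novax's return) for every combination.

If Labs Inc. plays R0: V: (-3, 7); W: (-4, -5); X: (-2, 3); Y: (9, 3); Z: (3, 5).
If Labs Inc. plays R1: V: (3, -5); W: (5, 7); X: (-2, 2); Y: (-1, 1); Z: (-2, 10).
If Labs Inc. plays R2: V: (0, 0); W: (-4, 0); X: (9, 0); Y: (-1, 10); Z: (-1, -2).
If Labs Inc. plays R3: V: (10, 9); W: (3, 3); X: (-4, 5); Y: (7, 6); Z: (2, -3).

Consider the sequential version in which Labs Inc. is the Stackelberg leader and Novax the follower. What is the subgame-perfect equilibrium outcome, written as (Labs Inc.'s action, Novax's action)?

Solve by backward induction (Labs Inc. leads).
- R0 → Novax plays V (best of 7, -5, 3, 3, 5); Labs Inc. gets -3.
- R1 → Novax plays Z (best of -5, 7, 2, 1, 10); Labs Inc. gets -2.
- R2 → Novax plays Y (best of 0, 0, 0, 10, -2); Labs Inc. gets -1.
- R3 → Novax plays V (best of 9, 3, 5, 6, -3); Labs Inc. gets 10.
Maximizing over -3, -2, -1, 10, Labs Inc. chooses R3. Subgame-perfect outcome: (R3, V) with payoffs (10, 9).

(R3, V)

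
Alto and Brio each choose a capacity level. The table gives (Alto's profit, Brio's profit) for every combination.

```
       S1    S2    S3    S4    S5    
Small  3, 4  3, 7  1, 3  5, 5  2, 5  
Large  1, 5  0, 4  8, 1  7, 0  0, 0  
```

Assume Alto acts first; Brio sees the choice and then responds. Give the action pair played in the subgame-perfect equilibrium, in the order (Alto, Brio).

(Small, S2)

Backward induction with Alto moving first.
- Small → Brio plays S2 (best of 4, 7, 3, 5, 5); Alto gets 3.
- Large → Brio plays S1 (best of 5, 4, 1, 0, 0); Alto gets 1.
Alto's induced payoffs are 3, 1, so Alto commits to Small. Subgame-perfect outcome: (Small, S2) with payoffs (3, 7).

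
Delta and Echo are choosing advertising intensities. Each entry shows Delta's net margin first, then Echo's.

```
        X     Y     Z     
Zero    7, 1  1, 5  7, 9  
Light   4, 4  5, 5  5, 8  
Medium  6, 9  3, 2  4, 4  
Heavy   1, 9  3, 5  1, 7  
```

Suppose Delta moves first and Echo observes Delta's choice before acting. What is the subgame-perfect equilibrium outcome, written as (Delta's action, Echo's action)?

Backward induction with Delta moving first.
- Zero: BR = Z, leader payoff 7.
- Light: BR = Z, leader payoff 5.
- Medium: BR = X, leader payoff 6.
- Heavy: BR = X, leader payoff 1.
Delta's induced payoffs are 7, 5, 6, 1, so Delta commits to Zero. Subgame-perfect outcome: (Zero, Z) with payoffs (7, 9).

(Zero, Z)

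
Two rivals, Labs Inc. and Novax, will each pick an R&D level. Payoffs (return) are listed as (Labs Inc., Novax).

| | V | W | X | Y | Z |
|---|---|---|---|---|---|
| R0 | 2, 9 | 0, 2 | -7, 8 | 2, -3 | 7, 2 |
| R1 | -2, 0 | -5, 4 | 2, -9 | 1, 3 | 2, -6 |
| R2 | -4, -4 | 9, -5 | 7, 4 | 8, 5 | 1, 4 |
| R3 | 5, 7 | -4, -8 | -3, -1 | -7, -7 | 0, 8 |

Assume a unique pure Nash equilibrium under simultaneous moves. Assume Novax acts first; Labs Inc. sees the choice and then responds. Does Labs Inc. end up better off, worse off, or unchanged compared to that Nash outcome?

worse off

Backward induction with Novax moving first.
- V → Labs Inc. plays R3 (best of 2, -2, -4, 5); Novax gets 7.
- W → Labs Inc. plays R2 (best of 0, -5, 9, -4); Novax gets -5.
- X → Labs Inc. plays R2 (best of -7, 2, 7, -3); Novax gets 4.
- Y → Labs Inc. plays R2 (best of 2, 1, 8, -7); Novax gets 5.
- Z → Labs Inc. plays R0 (best of 7, 2, 1, 0); Novax gets 2.
Novax's induced payoffs are 7, -5, 4, 5, 2, so Novax commits to V. Subgame-perfect outcome: (R3, V) with payoffs (5, 7).
For the simultaneous game, intersect best replies.
Labs Inc.'s best replies: V→R3; W→R2; X→R2; Y→R2; Z→R0.
Novax's best replies: R0→V; R1→W; R2→Y; R3→Z.
Only (R2, Y) has each player best-responding; Nash payoffs (8, 5).
Labs Inc. earns 5 sequentially versus 8 at the Nash outcome: worse off.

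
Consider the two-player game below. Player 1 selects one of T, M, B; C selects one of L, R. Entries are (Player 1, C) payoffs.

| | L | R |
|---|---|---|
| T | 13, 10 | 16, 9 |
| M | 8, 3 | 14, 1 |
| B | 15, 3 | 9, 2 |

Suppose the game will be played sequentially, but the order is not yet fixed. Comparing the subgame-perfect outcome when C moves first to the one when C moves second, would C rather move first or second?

If Player 1 leads: C's best replies are T→L, M→L, B→L; Player 1's induced payoffs 13, 8, 15; outcome (B, L), payoffs (15, 3).
If C leads: Player 1's best replies are L→B, R→T; C's induced payoffs 3, 9; outcome (T, R), payoffs (16, 9).
C gets 9 moving first and 3 moving second, so C prefers to move first.

first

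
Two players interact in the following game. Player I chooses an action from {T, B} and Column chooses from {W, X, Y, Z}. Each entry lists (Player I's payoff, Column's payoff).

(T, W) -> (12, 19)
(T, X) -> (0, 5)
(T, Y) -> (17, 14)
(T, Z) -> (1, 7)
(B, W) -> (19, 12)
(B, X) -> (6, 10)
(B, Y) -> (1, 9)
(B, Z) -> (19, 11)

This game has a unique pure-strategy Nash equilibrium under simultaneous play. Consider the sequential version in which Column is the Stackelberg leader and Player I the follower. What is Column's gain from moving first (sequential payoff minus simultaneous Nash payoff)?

2

Work backward from Player I's decision.
- W → Player I plays B (best of 12, 19); Column gets 12.
- X → Player I plays B (best of 0, 6); Column gets 10.
- Y → Player I plays T (best of 17, 1); Column gets 14.
- Z → Player I plays B (best of 1, 19); Column gets 11.
Column's induced payoffs are 12, 10, 14, 11, so Column commits to Y. Subgame-perfect outcome: (T, Y) with payoffs (17, 14).
Now find the simultaneous Nash equilibrium.
Player I's best replies: W→B; X→B; Y→T; Z→B.
Column's best replies: T→W; B→W.
Only (B, W) has each player best-responding; Nash payoffs (19, 12).
Column's commitment gain: 14 − 12 = 2.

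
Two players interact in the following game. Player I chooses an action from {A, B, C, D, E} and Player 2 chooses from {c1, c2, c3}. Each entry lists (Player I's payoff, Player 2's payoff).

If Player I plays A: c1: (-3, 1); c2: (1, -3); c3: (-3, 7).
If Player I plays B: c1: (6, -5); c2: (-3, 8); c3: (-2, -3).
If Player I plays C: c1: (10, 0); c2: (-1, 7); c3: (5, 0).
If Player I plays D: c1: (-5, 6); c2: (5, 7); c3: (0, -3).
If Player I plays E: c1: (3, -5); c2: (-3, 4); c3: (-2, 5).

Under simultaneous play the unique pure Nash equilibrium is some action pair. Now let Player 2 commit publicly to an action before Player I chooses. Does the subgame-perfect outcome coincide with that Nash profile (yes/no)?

Work backward from Player I's decision.
- c1: BR = C, leader payoff 0.
- c2: BR = D, leader payoff 7.
- c3: BR = C, leader payoff 0.
Among 0, 7, 0, the best is 7 at c2. Subgame-perfect outcome: (D, c2) with payoffs (5, 7).
For the simultaneous game, intersect best replies.
Player I's best replies: c1→C; c2→D; c3→C.
Player 2's best replies: A→c3; B→c2; C→c2; D→c2; E→c3.
The unique mutual best reply is (D, c2), giving (5, 7).
Sequential outcome (D, c2) coincides with the Nash profile (D, c2).

yes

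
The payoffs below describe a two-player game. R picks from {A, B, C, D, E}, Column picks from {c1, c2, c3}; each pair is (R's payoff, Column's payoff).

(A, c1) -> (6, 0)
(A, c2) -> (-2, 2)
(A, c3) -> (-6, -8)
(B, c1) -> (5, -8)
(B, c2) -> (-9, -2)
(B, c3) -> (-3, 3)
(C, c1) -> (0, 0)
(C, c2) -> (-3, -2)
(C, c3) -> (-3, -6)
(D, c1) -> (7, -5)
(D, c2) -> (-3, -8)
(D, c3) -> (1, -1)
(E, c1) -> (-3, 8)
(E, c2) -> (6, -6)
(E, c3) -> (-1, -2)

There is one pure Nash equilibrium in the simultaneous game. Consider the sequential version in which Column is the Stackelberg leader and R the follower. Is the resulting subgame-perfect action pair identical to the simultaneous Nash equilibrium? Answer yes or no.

yes

Backward induction with Column moving first.
- c1: BR = D, leader payoff -5.
- c2: BR = E, leader payoff -6.
- c3: BR = D, leader payoff -1.
Among -5, -6, -1, the best is -1 at c3. Subgame-perfect outcome: (D, c3) with payoffs (1, -1).
Now find the simultaneous Nash equilibrium.
R's best replies: c1→D; c2→E; c3→D.
Column's best replies: A→c2; B→c3; C→c1; D→c3; E→c1.
The unique mutual best reply is (D, c3), giving (1, -1).
Sequential outcome (D, c3) coincides with the Nash profile (D, c3).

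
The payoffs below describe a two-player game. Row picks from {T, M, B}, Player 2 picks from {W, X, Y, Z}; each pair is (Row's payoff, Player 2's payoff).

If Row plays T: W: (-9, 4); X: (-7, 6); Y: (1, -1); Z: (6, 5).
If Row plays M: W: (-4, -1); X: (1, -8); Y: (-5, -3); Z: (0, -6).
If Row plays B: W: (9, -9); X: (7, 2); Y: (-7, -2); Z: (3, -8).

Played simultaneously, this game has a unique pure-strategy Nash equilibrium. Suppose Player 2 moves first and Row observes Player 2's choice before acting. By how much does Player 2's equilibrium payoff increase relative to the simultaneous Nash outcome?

Row best-responds to each possible Player 2 move:
- W → Row plays B (best of -9, -4, 9); Player 2 gets -9.
- X → Row plays B (best of -7, 1, 7); Player 2 gets 2.
- Y → Row plays T (best of 1, -5, -7); Player 2 gets -1.
- Z → Row plays T (best of 6, 0, 3); Player 2 gets 5.
Maximizing over -9, 2, -1, 5, Player 2 chooses Z. Subgame-perfect outcome: (T, Z) with payoffs (6, 5).
Now find the simultaneous Nash equilibrium.
Row's best replies: W→B; X→B; Y→T; Z→T.
Player 2's best replies: T→X; M→W; B→X.
The unique mutual best reply is (B, X), giving (7, 2).
Player 2's commitment gain: 5 − 2 = 3.

3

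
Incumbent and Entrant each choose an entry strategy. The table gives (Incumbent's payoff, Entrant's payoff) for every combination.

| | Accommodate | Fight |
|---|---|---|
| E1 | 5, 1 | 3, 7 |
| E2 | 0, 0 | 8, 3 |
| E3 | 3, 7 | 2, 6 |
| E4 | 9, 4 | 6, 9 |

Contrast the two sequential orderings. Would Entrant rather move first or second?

first

If Incumbent leads: Entrant's best replies are E1→Fight, E2→Fight, E3→Accommodate, E4→Fight; Incumbent's induced payoffs 3, 8, 3, 6; outcome (E2, Fight), payoffs (8, 3).
If Entrant leads: Incumbent's best replies are Accommodate→E4, Fight→E2; Entrant's induced payoffs 4, 3; outcome (E4, Accommodate), payoffs (9, 4).
Entrant gets 4 moving first and 3 moving second, so Entrant prefers to move first.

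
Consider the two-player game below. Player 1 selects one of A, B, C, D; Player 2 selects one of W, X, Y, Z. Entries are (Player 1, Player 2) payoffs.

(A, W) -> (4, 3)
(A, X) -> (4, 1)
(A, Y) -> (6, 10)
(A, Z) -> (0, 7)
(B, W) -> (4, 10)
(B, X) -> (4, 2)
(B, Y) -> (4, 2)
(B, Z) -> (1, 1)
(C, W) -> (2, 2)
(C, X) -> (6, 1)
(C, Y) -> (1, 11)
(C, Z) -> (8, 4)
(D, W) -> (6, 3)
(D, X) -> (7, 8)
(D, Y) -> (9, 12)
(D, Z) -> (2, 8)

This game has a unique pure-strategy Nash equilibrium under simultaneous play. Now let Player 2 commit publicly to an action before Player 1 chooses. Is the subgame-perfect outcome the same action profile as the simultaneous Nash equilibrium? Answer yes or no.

Backward induction with Player 2 moving first.
- W: Player 1 compares 4, 4, 2, 6 and picks D; Player 2 would get 3.
- X: Player 1 compares 4, 4, 6, 7 and picks D; Player 2 would get 8.
- Y: Player 1 compares 6, 4, 1, 9 and picks D; Player 2 would get 12.
- Z: Player 1 compares 0, 1, 8, 2 and picks C; Player 2 would get 4.
Among 3, 8, 12, 4, the best is 12 at Y. Subgame-perfect outcome: (D, Y) with payoffs (9, 12).
For the simultaneous game, intersect best replies.
Player 1's best replies: W→D; X→D; Y→D; Z→C.
Player 2's best replies: A→Y; B→W; C→Y; D→Y.
Only (D, Y) has each player best-responding; Nash payoffs (9, 12).
Sequential outcome (D, Y) coincides with the Nash profile (D, Y).

yes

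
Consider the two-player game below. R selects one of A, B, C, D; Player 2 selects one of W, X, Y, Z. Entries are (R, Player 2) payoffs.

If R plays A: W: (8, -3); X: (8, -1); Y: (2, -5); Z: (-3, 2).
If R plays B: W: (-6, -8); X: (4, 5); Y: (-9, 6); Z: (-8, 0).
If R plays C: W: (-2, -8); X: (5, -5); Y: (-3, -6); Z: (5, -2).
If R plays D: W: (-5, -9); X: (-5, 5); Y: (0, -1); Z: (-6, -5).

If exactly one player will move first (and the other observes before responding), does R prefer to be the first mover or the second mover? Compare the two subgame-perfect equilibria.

second

If R leads: Player 2's best replies are A→Z, B→Y, C→Z, D→X; R's induced payoffs -3, -9, 5, -5; outcome (C, Z), payoffs (5, -2).
If Player 2 leads: R's best replies are W→A, X→A, Y→A, Z→C; Player 2's induced payoffs -3, -1, -5, -2; outcome (A, X), payoffs (8, -1).
R gets 5 moving first and 8 moving second, so R prefers to move second.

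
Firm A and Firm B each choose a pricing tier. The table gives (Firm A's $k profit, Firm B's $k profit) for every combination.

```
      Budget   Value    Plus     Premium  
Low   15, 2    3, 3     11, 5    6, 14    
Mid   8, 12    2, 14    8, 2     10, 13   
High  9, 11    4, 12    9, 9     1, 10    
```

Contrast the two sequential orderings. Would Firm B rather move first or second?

If Firm A leads: Firm B's best replies are Low→Premium, Mid→Value, High→Value; Firm A's induced payoffs 6, 2, 4; outcome (Low, Premium), payoffs (6, 14).
If Firm B leads: Firm A's best replies are Budget→Low, Value→High, Plus→Low, Premium→Mid; Firm B's induced payoffs 2, 12, 5, 13; outcome (Mid, Premium), payoffs (10, 13).
Firm B gets 13 moving first and 14 moving second, so Firm B prefers to move second.

second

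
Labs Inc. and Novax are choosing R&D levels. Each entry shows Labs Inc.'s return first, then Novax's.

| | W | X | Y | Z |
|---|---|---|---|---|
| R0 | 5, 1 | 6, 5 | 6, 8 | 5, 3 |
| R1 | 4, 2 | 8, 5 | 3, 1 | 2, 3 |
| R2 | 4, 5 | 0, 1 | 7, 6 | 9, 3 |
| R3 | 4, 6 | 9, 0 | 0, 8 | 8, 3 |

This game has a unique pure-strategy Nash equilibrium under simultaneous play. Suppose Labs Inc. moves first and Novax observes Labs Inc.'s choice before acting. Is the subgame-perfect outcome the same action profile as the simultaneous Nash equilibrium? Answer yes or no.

no

Work backward from Novax's decision.
- R0 → Novax plays Y (best of 1, 5, 8, 3); Labs Inc. gets 6.
- R1 → Novax plays X (best of 2, 5, 1, 3); Labs Inc. gets 8.
- R2 → Novax plays Y (best of 5, 1, 6, 3); Labs Inc. gets 7.
- R3 → Novax plays Y (best of 6, 0, 8, 3); Labs Inc. gets 0.
Labs Inc.'s induced payoffs are 6, 8, 7, 0, so Labs Inc. commits to R1. Subgame-perfect outcome: (R1, X) with payoffs (8, 5).
For the simultaneous game, intersect best replies.
Labs Inc.'s best replies: W→R0; X→R3; Y→R2; Z→R2.
Novax's best replies: R0→Y; R1→X; R2→Y; R3→Y.
Only (R2, Y) has each player best-responding; Nash payoffs (7, 6).
Sequential outcome (R1, X) differs from the Nash profile (R2, Y).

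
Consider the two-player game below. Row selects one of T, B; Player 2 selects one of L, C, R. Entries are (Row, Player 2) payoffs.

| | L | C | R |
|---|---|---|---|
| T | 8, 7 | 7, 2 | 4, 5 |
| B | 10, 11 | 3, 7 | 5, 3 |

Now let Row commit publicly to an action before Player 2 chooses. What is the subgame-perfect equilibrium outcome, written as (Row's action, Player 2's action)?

Solve by backward induction (Row leads).
- T → Player 2 plays L (best of 7, 2, 5); Row gets 8.
- B → Player 2 plays L (best of 11, 7, 3); Row gets 10.
Among 8, 10, the best is 10 at B. Subgame-perfect outcome: (B, L) with payoffs (10, 11).

(B, L)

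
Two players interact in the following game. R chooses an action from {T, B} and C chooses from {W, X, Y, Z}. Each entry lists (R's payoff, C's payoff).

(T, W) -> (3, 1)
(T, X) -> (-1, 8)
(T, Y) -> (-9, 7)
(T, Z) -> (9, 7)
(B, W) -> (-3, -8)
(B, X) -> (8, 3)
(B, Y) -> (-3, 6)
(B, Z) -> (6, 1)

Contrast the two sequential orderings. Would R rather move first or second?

second

If R leads: C's best replies are T→X, B→Y; R's induced payoffs -1, -3; outcome (T, X), payoffs (-1, 8).
If C leads: R's best replies are W→T, X→B, Y→B, Z→T; C's induced payoffs 1, 3, 6, 7; outcome (T, Z), payoffs (9, 7).
R gets -1 moving first and 9 moving second, so R prefers to move second.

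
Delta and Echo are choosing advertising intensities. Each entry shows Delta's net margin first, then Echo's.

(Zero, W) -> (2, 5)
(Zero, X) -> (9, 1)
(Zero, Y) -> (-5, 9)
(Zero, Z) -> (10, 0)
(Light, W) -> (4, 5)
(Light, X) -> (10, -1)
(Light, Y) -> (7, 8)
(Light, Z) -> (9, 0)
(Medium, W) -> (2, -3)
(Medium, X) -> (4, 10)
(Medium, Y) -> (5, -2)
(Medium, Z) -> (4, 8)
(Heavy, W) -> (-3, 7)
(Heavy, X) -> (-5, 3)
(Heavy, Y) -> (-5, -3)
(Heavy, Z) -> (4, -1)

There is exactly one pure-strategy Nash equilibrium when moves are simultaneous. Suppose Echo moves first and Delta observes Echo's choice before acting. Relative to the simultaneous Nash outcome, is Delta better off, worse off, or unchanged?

Work backward from Delta's decision.
- W → Delta plays Light (best of 2, 4, 2, -3); Echo gets 5.
- X → Delta plays Light (best of 9, 10, 4, -5); Echo gets -1.
- Y → Delta plays Light (best of -5, 7, 5, -5); Echo gets 8.
- Z → Delta plays Zero (best of 10, 9, 4, 4); Echo gets 0.
Echo's induced payoffs are 5, -1, 8, 0, so Echo commits to Y. Subgame-perfect outcome: (Light, Y) with payoffs (7, 8).
Under simultaneous play:
Delta's best replies: W→Light; X→Light; Y→Light; Z→Zero.
Echo's best replies: Zero→Y; Light→Y; Medium→X; Heavy→W.
Only (Light, Y) has each player best-responding; Nash payoffs (7, 8).
Delta earns 7 sequentially versus 7 at the Nash outcome: unchanged.

unchanged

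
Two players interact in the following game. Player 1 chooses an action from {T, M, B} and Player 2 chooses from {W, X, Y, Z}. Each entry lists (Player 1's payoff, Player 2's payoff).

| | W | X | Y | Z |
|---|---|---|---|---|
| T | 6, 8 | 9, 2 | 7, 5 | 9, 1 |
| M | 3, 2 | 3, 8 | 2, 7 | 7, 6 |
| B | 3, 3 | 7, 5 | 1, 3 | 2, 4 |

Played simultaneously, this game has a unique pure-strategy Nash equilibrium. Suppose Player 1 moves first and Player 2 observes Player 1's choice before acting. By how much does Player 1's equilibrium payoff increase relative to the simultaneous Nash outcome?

Backward induction with Player 1 moving first.
- T → Player 2 plays W (best of 8, 2, 5, 1); Player 1 gets 6.
- M → Player 2 plays X (best of 2, 8, 7, 6); Player 1 gets 3.
- B → Player 2 plays X (best of 3, 5, 3, 4); Player 1 gets 7.
Among 6, 3, 7, the best is 7 at B. Subgame-perfect outcome: (B, X) with payoffs (7, 5).
For the simultaneous game, intersect best replies.
Player 1's best replies: W→T; X→T; Y→T; Z→T.
Player 2's best replies: T→W; M→X; B→X.
Only (T, W) has each player best-responding; Nash payoffs (6, 8).
Player 1's commitment gain: 7 − 6 = 1.

1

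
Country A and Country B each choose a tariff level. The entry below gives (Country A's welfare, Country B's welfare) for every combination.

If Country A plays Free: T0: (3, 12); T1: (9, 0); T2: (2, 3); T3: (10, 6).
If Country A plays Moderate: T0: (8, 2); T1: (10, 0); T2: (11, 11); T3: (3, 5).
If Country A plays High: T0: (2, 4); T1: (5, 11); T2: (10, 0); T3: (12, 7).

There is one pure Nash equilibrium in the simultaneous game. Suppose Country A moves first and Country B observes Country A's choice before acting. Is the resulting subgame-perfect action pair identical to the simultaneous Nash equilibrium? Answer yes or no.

yes

Country B best-responds to each possible Country A move:
- Free: BR = T0, leader payoff 3.
- Moderate: BR = T2, leader payoff 11.
- High: BR = T1, leader payoff 5.
Among 3, 11, 5, the best is 11 at Moderate. Subgame-perfect outcome: (Moderate, T2) with payoffs (11, 11).
Under simultaneous play:
Country A's best replies: T0→Moderate; T1→Moderate; T2→Moderate; T3→High.
Country B's best replies: Free→T0; Moderate→T2; High→T1.
The unique mutual best reply is (Moderate, T2), giving (11, 11).
Sequential outcome (Moderate, T2) coincides with the Nash profile (Moderate, T2).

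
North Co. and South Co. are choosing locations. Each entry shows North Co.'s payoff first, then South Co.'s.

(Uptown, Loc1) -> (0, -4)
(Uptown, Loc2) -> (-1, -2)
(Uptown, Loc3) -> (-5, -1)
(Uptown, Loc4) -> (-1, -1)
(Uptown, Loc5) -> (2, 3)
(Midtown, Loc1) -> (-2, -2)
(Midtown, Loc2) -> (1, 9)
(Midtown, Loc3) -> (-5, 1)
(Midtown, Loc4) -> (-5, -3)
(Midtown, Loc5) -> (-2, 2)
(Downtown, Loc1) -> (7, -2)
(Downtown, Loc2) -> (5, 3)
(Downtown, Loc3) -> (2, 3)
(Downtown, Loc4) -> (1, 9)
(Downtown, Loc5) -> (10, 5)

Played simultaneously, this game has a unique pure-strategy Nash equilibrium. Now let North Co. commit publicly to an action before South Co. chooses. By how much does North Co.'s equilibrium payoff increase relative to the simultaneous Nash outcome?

South Co. best-responds to each possible North Co. move:
- Uptown: BR = Loc5, leader payoff 2.
- Midtown: BR = Loc2, leader payoff 1.
- Downtown: BR = Loc4, leader payoff 1.
Among 2, 1, 1, the best is 2 at Uptown. Subgame-perfect outcome: (Uptown, Loc5) with payoffs (2, 3).
Under simultaneous play:
North Co.'s best replies: Loc1→Downtown; Loc2→Downtown; Loc3→Downtown; Loc4→Downtown; Loc5→Downtown.
South Co.'s best replies: Uptown→Loc5; Midtown→Loc2; Downtown→Loc4.
The unique mutual best reply is (Downtown, Loc4), giving (1, 9).
North Co.'s commitment gain: 2 − 1 = 1.

1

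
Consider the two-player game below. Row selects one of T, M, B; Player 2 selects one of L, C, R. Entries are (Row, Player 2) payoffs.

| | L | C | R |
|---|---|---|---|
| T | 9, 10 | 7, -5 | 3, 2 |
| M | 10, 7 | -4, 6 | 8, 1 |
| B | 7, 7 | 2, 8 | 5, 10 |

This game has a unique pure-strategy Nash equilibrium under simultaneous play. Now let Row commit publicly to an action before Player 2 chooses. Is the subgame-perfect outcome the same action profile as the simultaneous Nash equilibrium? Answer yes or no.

yes

Backward induction with Row moving first.
- T: BR = L, leader payoff 9.
- M: BR = L, leader payoff 10.
- B: BR = R, leader payoff 5.
Maximizing over 9, 10, 5, Row chooses M. Subgame-perfect outcome: (M, L) with payoffs (10, 7).
For the simultaneous game, intersect best replies.
Row's best replies: L→M; C→T; R→M.
Player 2's best replies: T→L; M→L; B→R.
Only (M, L) has each player best-responding; Nash payoffs (10, 7).
Sequential outcome (M, L) coincides with the Nash profile (M, L).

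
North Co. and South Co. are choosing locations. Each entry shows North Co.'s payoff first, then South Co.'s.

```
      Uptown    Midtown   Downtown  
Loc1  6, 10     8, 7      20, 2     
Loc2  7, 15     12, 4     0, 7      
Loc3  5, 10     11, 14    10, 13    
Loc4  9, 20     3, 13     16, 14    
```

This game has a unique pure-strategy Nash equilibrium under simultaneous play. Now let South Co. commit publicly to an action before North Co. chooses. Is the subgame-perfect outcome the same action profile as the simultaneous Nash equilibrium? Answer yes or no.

yes

Solve by backward induction (South Co. leads).
- Uptown → North Co. plays Loc4 (best of 6, 7, 5, 9); South Co. gets 20.
- Midtown → North Co. plays Loc2 (best of 8, 12, 11, 3); South Co. gets 4.
- Downtown → North Co. plays Loc1 (best of 20, 0, 10, 16); South Co. gets 2.
Among 20, 4, 2, the best is 20 at Uptown. Subgame-perfect outcome: (Loc4, Uptown) with payoffs (9, 20).
For the simultaneous game, intersect best replies.
North Co.'s best replies: Uptown→Loc4; Midtown→Loc2; Downtown→Loc1.
South Co.'s best replies: Loc1→Uptown; Loc2→Uptown; Loc3→Midtown; Loc4→Uptown.
The unique mutual best reply is (Loc4, Uptown), giving (9, 20).
Sequential outcome (Loc4, Uptown) coincides with the Nash profile (Loc4, Uptown).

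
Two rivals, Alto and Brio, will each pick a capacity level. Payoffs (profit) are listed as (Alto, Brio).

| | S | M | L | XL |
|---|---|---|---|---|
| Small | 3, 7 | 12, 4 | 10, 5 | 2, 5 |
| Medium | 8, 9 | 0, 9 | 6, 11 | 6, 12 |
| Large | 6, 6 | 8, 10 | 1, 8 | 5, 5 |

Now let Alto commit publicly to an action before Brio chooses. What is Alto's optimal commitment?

Large

Work backward from Brio's decision.
- Small: BR = S, leader payoff 3.
- Medium: BR = XL, leader payoff 6.
- Large: BR = M, leader payoff 8.
Maximizing over 3, 6, 8, Alto chooses Large. Subgame-perfect outcome: (Large, M) with payoffs (8, 10).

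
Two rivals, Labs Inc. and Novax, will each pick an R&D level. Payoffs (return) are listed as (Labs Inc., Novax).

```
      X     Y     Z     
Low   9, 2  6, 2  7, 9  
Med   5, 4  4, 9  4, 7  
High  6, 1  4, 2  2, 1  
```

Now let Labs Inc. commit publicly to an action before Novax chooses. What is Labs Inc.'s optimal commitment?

Backward induction with Labs Inc. moving first.
- Low: BR = Z, leader payoff 7.
- Med: BR = Y, leader payoff 4.
- High: BR = Y, leader payoff 4.
Maximizing over 7, 4, 4, Labs Inc. chooses Low. Subgame-perfect outcome: (Low, Z) with payoffs (7, 9).

Low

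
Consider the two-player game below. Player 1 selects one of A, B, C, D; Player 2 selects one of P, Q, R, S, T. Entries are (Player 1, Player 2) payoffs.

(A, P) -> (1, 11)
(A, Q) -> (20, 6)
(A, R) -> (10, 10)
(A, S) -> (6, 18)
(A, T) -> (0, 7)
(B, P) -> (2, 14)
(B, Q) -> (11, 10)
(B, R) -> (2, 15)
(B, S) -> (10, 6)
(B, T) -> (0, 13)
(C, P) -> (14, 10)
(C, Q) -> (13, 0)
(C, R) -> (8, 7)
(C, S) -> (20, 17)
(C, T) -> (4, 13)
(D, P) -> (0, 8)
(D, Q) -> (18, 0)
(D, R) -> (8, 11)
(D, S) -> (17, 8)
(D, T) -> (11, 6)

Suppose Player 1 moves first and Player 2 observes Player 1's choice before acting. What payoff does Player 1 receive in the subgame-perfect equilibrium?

20

Backward induction with Player 1 moving first.
- A: Player 2 compares 11, 6, 10, 18, 7 and picks S; Player 1 would get 6.
- B: Player 2 compares 14, 10, 15, 6, 13 and picks R; Player 1 would get 2.
- C: Player 2 compares 10, 0, 7, 17, 13 and picks S; Player 1 would get 20.
- D: Player 2 compares 8, 0, 11, 8, 6 and picks R; Player 1 would get 8.
Maximizing over 6, 2, 20, 8, Player 1 chooses C. Subgame-perfect outcome: (C, S) with payoffs (20, 17).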